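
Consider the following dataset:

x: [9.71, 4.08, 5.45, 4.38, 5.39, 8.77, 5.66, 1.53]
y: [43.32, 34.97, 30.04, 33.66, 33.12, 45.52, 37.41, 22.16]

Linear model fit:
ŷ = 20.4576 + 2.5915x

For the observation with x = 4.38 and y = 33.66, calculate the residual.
Residual = 1.8516

The residual is the difference between the actual value and the predicted value:

Residual = y - ŷ

Step 1: Calculate predicted value
ŷ = 20.4576 + 2.5915 × 4.38
ŷ = 31.8084

Step 2: Calculate residual
Residual = 33.66 - 31.8084
Residual = 1.8516

Sign check: y > ŷ, so the point is above the line and the fit underestimates here.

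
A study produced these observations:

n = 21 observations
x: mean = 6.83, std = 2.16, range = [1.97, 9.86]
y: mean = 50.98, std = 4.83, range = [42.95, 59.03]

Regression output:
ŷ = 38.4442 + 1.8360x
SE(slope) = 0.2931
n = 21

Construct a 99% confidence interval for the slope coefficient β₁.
The 99% CI for β₁ is (0.9975, 2.6745)

Confidence interval for the slope:

The 99% CI for β₁ is: β̂₁ ± t*(α/2, n-2) × SE(β̂₁)

Step 1: Find critical t-value
- Confidence level = 0.99
- Degrees of freedom = n - 2 = 21 - 2 = 19
- t*(α/2, 19) = 2.8609

Step 2: Calculate margin of error
Margin = 2.8609 × 0.2931 = 0.8385

Step 3: Construct interval
CI = 1.8360 ± 0.8385
CI = (0.9975, 2.6745)

Interpretation: intervals built this way capture the true β₁ in 99% of repeated samples; here the plausible range for the per-unit effect of x on y is 0.9975 to 2.6745.
The interval does not include 0, suggesting a significant linear relationship.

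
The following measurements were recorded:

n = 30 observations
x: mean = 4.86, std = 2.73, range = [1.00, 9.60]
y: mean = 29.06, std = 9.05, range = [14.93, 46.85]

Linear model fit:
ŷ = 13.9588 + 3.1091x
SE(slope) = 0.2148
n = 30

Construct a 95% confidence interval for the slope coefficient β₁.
The 95% CI for β₁ is (2.6691, 3.5491)

Confidence interval for the slope:

The 95% CI for β₁ is: β̂₁ ± t*(α/2, n-2) × SE(β̂₁)

Step 1: Find critical t-value
- Confidence level = 0.95
- Degrees of freedom = n - 2 = 30 - 2 = 28
- t*(α/2, 28) = 2.0484

Step 2: Calculate margin of error
Margin = 2.0484 × 0.2148 = 0.4400

Step 3: Construct interval
CI = 3.1091 ± 0.4400
CI = (2.6691, 3.5491)

Interpretation: intervals built this way capture the true β₁ in 95% of repeated samples; here the plausible range for the per-unit effect of x on y is 2.6691 to 3.5491.
The interval does not include 0, suggesting a significant linear relationship.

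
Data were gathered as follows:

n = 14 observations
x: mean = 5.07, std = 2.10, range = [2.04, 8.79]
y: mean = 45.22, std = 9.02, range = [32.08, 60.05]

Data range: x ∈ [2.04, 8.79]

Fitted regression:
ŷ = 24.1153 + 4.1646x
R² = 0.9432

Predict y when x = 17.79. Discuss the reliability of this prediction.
The equation gives ŷ = 98.2035; however x = 17.79 is 9.00 units above the observed range, so this extrapolated value should not be trusted.

Prediction calculation:
ŷ = 24.1153 + 4.1646 × 17.79
ŷ = 98.2035

Reliability:
- Data range: x ∈ [2.04, 8.79]
- Prediction point: x = 17.79 is 9.00 units above the observed range → this is EXTRAPOLATION, not interpolation

Why that matters here:
- Real relationships often flatten, saturate, or turn nonlinear at extremes
- The standard error of prediction grows with (x − x̄)², and x = 17.79 is far from x̄ = 5.07
- There are no observations near this x to validate the fitted line there

A defensible statement: 'if the linear trend continued to x = 17.79, y would be about 98.2035' — the premise is untested.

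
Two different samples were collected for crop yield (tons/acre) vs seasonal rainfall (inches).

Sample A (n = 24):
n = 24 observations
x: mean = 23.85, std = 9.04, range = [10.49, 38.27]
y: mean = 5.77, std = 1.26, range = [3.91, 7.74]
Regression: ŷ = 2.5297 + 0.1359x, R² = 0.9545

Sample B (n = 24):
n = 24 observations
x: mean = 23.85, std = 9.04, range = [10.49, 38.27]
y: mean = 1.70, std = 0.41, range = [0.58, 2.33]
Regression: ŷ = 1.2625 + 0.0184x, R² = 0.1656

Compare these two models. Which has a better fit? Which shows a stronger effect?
Model A has the better fit (R² = 0.9545 vs 0.1656). Model A shows the stronger effect (|β₁| = 0.1359 vs 0.0184).

Model Comparison:

Goodness of fit (R²):
- Model A: R² = 0.9545 → 95.45% of variance in crop yield explained
- Model B: R² = 0.1656 → 16.56% of variance in crop yield explained
- 0.9545 > 0.1656 → Model A has the better fit

Effect size (slope magnitude):
- Model A: β₁ = 0.1359 → predicted crop yield rises 0.1359 tons/acre per additional inch of rainfall
- Model B: β₁ = 0.0184 → predicted crop yield rises 0.0184 tons/acre per additional inch of rainfall
- |0.1359| > |0.0184| → Model A shows the stronger marginal effect

Note: A better fit (higher R²) doesn't necessarily mean a more important relationship.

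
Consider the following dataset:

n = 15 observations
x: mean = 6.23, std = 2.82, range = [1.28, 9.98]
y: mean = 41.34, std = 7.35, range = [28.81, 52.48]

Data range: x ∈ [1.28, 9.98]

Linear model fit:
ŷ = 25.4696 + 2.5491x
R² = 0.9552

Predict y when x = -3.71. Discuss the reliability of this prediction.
ŷ = 16.0124, but this is extrapolation (below the data range [1.28, 9.98]) and may be unreliable.

Prediction calculation:
ŷ = 25.4696 + 2.5491 × (-3.71)
ŷ = 16.0124

Reliability:
- Data range: x ∈ [1.28, 9.98]
- Prediction point: x = -3.71 is 4.99 units below the observed range → this is EXTRAPOLATION, not interpolation

Why that matters here:
- The linear relationship may not hold outside the observed range
- R² describes fit only over the sampled x values; it says nothing about behaviour beyond them
- There are no observations near this x to validate the fitted line there

Report the number if required, but flag clearly that it is an extrapolation.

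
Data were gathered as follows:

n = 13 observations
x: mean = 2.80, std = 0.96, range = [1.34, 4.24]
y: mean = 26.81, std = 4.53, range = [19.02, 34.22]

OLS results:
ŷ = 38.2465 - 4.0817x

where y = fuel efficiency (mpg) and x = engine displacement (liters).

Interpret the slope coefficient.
An increase of one liter in engine displacement is associated with a 4.0817 mpg decrease in predicted fuel efficiency.

β₁ = -4.0817 is the change in predicted fuel efficiency (mpg) per additional liter of engine displacement.

Interpretation:
- Engine displacement up by 1 liter → predicted fuel efficiency decreases by 4.0817 mpg
- This is a linear approximation: the same per-unit change is assumed across the whole observed x range
- The slope describes association in these data, not necessarily a causal effect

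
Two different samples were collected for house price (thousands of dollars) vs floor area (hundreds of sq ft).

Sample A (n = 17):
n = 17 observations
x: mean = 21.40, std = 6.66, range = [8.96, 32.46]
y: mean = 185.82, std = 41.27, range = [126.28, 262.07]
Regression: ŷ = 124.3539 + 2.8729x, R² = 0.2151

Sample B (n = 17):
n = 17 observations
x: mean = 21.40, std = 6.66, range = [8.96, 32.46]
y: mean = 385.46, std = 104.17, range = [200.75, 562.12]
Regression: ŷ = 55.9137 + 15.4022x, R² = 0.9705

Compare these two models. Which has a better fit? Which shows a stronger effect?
Model B has the better fit (R² = 0.9705 vs 0.2151). Model B shows the stronger effect (|β₁| = 15.4022 vs 2.8729).

Model Comparison:

Fit — compare R²:
- Model A: R² = 0.2151 → 21.51% of variance in house price explained
- Model B: R² = 0.9705 → 97.05% of variance in house price explained
- 0.9705 > 0.2151 → Model B has the better fit

Strength of effect — compare |β₁|:
- Model A: β₁ = 2.8729 → predicted house price rises 2.8729 thousand dollars per additional hundred sq ft of floor area
- Model B: β₁ = 15.4022 → predicted house price rises 15.4022 thousand dollars per additional hundred sq ft of floor area
- |2.8729| < |15.4022| → Model B shows the stronger marginal effect

Notes:
- The two samples could reflect different populations, time periods, or measurement quality.
- A better fit (higher R²) doesn't necessarily mean a more important relationship.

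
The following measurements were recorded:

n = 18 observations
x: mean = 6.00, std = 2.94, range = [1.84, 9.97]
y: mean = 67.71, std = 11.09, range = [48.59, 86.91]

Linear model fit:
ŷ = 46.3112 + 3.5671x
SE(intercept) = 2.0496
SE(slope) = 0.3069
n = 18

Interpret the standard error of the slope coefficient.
The slope 3.5671 is pinned down to within about ±0.3069 (one SE) by these data — relative uncertainty 8.6%, i.e. precise.

What SE measures:
- The standard error quantifies the sampling variability of the coefficient estimate
- It is the estimated standard deviation of β̂₁ across hypothetical repeated samples of the same size
- Smaller SE → more precise estimate

Relative precision:
- SE / |β̂₁| = 0.3069 / 3.5671 = 8.6%
- Rule of thumb (under 20%: precise; 20% to under 50%: moderately precise; 50% or more: imprecise) → precise

Link to the t-test: t = β̂₁ / SE(β̂₁) = 3.5671 / 0.3069 = 11.6230, the statistic for H₀: β₁ = 0.

What drives SE(β̂₁): more residual scatter → larger SE; wider spread of x values → smaller SE.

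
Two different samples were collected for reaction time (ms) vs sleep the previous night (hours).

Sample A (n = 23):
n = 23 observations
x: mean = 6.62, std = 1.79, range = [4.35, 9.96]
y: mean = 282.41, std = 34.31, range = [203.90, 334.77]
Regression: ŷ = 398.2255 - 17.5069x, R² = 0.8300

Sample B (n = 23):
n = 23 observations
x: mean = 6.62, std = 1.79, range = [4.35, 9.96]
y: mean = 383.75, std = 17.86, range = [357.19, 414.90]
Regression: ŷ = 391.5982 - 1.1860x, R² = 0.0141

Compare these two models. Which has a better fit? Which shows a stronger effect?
Model A has the better fit (R² = 0.8300 vs 0.0141). Model A shows the stronger effect (|β₁| = 17.5069 vs 1.1860).

Model Comparison:

Which explains more variance? (R²)
- Model A: R² = 0.8300 → 83.00% of variance in reaction time explained
- Model B: R² = 0.0141 → 1.41% of variance in reaction time explained
- 0.8300 > 0.0141 → Model A has the better fit

Which has the larger per-hour effect? (|β₁|)
- Model A: β₁ = -17.5069 → predicted reaction time falls 17.5069 ms per additional hour of sleep
- Model B: β₁ = -1.1860 → predicted reaction time falls 1.1860 ms per additional hour of sleep
- |-17.5069| > |-1.1860| → Model A shows the stronger marginal effect

Notes:
- A better fit (higher R²) doesn't necessarily mean a more important relationship.
- A steeper slope doesn't make a better model if the scatter around the line is large.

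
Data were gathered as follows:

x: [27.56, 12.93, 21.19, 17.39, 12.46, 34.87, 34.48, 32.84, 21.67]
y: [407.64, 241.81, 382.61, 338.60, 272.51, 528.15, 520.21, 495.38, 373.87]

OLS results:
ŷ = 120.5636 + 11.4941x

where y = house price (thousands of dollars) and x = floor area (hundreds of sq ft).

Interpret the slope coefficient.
For each additional hundred sq ft of floor area, predicted house price increases by approximately 11.4941 thousand dollars.

The slope β₁ = 11.4941 gives the rate at which the fitted house price changes with floor area.

Interpretation:
- Floor area up by 1 hundred sq ft → predicted house price increases by 11.4941 thousand dollars
- This is a linear approximation: the same per-unit change is assumed across the whole observed x range

The intercept β₀ = 120.5636 is the predicted house price when floor area = 0; since the smallest observed x is 12.46, this is an extrapolation and mainly anchors the line.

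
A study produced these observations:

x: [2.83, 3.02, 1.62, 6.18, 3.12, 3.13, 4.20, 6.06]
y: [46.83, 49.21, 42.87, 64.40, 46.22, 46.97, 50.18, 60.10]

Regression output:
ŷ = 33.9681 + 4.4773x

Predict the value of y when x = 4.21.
ŷ = 52.8175

x = 4.21 lies inside the observed range [1.62, 6.18], so the fitted equation applies directly:

ŷ = 33.9681 + 4.4773 × 4.21
ŷ = 33.9681 + 18.8494
ŷ = 52.8175

This is a point prediction; actual observations scatter around it by roughly the residual standard deviation.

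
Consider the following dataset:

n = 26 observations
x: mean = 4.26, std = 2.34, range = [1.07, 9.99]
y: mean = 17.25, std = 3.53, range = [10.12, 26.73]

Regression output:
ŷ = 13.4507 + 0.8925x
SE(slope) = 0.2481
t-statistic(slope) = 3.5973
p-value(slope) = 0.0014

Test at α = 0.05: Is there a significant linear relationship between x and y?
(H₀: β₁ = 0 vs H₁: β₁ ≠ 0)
Since p-value = 0.0014 < α = 0.05, reject H₀ — the slope is significantly different from 0.

Hypothesis test for the slope coefficient:

H₀: β₁ = 0 (no linear relationship)
H₁: β₁ ≠ 0 (linear relationship exists)

Test statistic: t = β̂₁ / SE(β̂₁) = 0.8925 / 0.2481 = 3.5973

With df = 24, the two-sided p-value for |t| = 3.5973 is 0.0014.

Decision rule: reject H₀ if p-value < α.
p-value = 0.0014 < α = 0.05 → reject H₀.

There is sufficient evidence at the 5% significance level to conclude that a linear relationship exists between x and y.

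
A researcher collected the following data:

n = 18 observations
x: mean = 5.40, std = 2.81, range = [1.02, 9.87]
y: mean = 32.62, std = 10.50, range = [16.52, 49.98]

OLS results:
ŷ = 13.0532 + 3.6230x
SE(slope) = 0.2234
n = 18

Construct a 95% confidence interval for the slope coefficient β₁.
The 95% CI for β₁ is (3.1494, 4.0966)

Confidence interval for the slope:

The 95% CI for β₁ is: β̂₁ ± t*(α/2, n-2) × SE(β̂₁)

Step 1: Find critical t-value
- Confidence level = 0.95
- Degrees of freedom = n - 2 = 18 - 2 = 16
- t*(α/2, 16) = 2.1199

Step 2: Calculate margin of error
Margin = 2.1199 × 0.2234 = 0.4736

Step 3: Construct interval
CI = 3.6230 ± 0.4736
CI = (3.1494, 4.0966)

Interpretation: each one-unit increase in x is associated with a change in mean y of between 3.1494 and 4.0966, with 95% confidence.
Since 0 is outside the interval, a two-sided test at α = 0.05 would reject H₀: β₁ = 0.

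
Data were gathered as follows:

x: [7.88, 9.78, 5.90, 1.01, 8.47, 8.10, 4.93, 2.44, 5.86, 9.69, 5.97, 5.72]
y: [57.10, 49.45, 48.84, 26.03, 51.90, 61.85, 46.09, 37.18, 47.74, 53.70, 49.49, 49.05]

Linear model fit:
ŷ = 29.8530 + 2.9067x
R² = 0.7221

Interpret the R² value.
About 72.21% of the variability in y is accounted for by the regression on x (R² = 0.7221) — a strong linear fit.

R² = 1 − SS_res/SS_tot compares the residual scatter to the total scatter of y about its mean.

Here R² = 0.7221:
- Explained: 72.21% of the variation in y
- Unexplained (residual): 100% − 72.21% = 27.79%
- Rule of thumb (below 0.3 weak; 0.3 to below 0.7 moderate; 0.7 and above strong) → strong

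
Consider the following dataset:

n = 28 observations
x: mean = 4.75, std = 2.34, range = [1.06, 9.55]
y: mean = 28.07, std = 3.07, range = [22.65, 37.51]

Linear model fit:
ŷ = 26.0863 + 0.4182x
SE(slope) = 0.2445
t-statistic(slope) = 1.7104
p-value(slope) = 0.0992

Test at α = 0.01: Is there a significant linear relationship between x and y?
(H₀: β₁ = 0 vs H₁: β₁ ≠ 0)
Fail to reject H₀: p-value = 0.0992 ≥ α = 0.01. The linear relationship is not significant at the 1% level.

Hypothesis test for the slope coefficient:

H₀: β₁ = 0 (no linear relationship)
H₁: β₁ ≠ 0 (linear relationship exists)

Test statistic: t = β̂₁ / SE(β̂₁) = 0.4182 / 0.2445 = 1.7104

The p-value (0.0992) is the probability, under H₀, of a t-statistic at least as extreme as |t| = 1.7104 (two-sided, df = n − 2 = 26).

Decision rule: reject H₀ if p-value < α.
p-value = 0.0992 ≥ α = 0.01 → fail to reject H₀.

Conclusion: the linear association between x and y is not significant at the 1% level.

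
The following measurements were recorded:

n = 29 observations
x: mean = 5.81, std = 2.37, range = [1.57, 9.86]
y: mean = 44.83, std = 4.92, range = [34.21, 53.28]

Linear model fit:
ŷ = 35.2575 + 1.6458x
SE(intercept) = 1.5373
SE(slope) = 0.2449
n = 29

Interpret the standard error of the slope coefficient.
SE(β̂₁) = 0.2449 is the estimated standard deviation of the slope estimate across repeated samples; relative to β̂₁ = 1.6458 that is 14.9%, a precise estimate.

What SE measures:
- The standard error quantifies the sampling variability of the coefficient estimate
- It is the estimated standard deviation of β̂₁ across hypothetical repeated samples of the same size
- Smaller SE → more precise estimate

Relative precision:
- SE / |β̂₁| = 0.2449 / 1.6458 = 14.9%
- Rule of thumb (under 20%: precise; 20% to under 50%: moderately precise; 50% or more: imprecise) → precise

Link to interval estimation: a confidence interval for β₁ is β̂₁ ± t* × 0.2449, so SE sets the half-width per unit of t*.

What drives SE(β̂₁): larger n (here n = 29) → smaller SE.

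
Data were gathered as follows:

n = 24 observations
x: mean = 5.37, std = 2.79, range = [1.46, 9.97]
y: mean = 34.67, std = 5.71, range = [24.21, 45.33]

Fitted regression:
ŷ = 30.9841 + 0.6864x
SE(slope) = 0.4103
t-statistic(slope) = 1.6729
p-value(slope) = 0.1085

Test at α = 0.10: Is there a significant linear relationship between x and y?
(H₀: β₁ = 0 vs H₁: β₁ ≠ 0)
Fail to reject H₀: p-value = 0.1085 ≥ α = 0.10. The linear relationship is not significant at the 10% level.

Hypothesis test for the slope coefficient:

H₀: β₁ = 0 (no linear relationship)
H₁: β₁ ≠ 0 (linear relationship exists)

Test statistic: t = β̂₁ / SE(β̂₁) = 0.6864 / 0.4103 = 1.6729

With df = 22, the two-sided p-value for |t| = 1.6729 is 0.1085.

Decision rule: reject H₀ if p-value < α.
p-value = 0.1085 ≥ α = 0.10 → fail to reject H₀.

Conclusion: the linear association between x and y is not significant at the 10% level.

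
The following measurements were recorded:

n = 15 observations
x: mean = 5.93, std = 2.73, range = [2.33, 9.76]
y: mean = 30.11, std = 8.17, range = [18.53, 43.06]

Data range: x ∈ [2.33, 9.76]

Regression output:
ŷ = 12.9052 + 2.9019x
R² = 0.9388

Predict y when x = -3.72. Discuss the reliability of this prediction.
ŷ = 2.1101 (extrapolation — x = -3.72 lies outside [2.33, 9.76], so reliability is low).

Prediction calculation:
ŷ = 12.9052 + 2.9019 × (-3.72)
ŷ = 2.1101

Reliability:
- Data range: x ∈ [2.33, 9.76]
- Prediction point: x = -3.72 is 6.05 units below the observed range → this is EXTRAPOLATION, not interpolation

Why that matters here:
- The linear relationship may not hold outside the observed range
- There are no observations near this x to validate the fitted line there
- The standard error of prediction grows with (x − x̄)², and x = -3.72 is far from x̄ = 5.93

Report the number if required, but flag clearly that it is an extrapolation.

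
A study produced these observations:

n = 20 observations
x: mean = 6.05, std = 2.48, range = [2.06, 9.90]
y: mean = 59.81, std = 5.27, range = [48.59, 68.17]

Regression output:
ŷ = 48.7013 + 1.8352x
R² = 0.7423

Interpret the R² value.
The model explains 74.23% of the variance in y (R² = 0.7423), leaving 25.77% unexplained; the fit is strong.

R² = 1 − SS_res/SS_tot compares the residual scatter to the total scatter of y about its mean.

Here R² = 0.7423:
- Explained: 74.23% of the variation in y
- Unexplained (residual): 100% − 74.23% = 25.77%
- Rule of thumb (below 0.3 weak; 0.3 to below 0.7 moderate; 0.7 and above strong) → strong

Note: R² says nothing about causation, and a high R² does not by itself mean the linear form is appropriate — check the residuals.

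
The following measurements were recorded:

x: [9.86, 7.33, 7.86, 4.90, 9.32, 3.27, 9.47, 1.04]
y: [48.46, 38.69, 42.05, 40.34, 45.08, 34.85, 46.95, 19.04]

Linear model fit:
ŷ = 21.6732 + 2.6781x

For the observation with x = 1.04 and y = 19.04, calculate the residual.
Residual = -5.4184

The residual is the difference between the actual value and the predicted value:

Residual = y - ŷ

Step 1: Calculate predicted value
ŷ = 21.6732 + 2.6781 × 1.04
ŷ = 24.4584

Step 2: Calculate residual
Residual = 19.04 - 24.4584
Residual = -5.4184

Sign check: y < ŷ, so the point is below the line and the fit overestimates here.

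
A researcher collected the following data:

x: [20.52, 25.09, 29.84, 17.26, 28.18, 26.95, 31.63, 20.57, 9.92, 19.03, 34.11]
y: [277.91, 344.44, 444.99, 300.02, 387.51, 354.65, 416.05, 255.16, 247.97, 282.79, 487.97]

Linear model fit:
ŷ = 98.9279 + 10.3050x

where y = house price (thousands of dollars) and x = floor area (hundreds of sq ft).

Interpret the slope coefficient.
An increase of one hundred sq ft in floor area is associated with a 10.3050 thousand dollars increase in predicted house price.

β₁ = 10.3050 is the change in predicted house price (thousand dollars) per additional hundred sq ft of floor area.

Interpretation:
- Floor area up by 1 hundred sq ft → predicted house price increases by 10.3050 thousand dollars
- This is a linear approximation: the same per-unit change is assumed across the whole observed x range
- The sign (+) gives the direction; the magnitude 10.3050 gives the size of the effect per hundred sq ft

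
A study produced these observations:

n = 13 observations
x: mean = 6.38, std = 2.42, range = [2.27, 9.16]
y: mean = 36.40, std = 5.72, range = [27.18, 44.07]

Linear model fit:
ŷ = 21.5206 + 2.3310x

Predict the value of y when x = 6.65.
ŷ = 37.0218

Plug x = 6.65 into the fitted line:

ŷ = 21.5206 + 2.3310 × 6.65
ŷ = 21.5206 + 15.5012
ŷ = 37.0218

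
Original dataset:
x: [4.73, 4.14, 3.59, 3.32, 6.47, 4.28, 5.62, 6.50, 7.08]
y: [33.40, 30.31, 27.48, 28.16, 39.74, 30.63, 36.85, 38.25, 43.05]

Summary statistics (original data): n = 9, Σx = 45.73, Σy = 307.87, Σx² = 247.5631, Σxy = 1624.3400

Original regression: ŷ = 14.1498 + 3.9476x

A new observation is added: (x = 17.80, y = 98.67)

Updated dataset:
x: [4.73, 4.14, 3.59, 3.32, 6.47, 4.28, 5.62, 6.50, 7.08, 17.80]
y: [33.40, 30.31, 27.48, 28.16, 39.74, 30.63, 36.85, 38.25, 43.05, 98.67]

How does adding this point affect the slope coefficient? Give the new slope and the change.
New slope β₁ = 4.9623 versus 3.9476 before: a change of +1.0147 (+25.7%).

x = 17.80 lies well outside the original x-range [3.32, 7.08] (x̄ ≈ 5.08), so this observation has high leverage and can move the slope substantially.

Step 1: Update the sums with the new point (n goes from 9 to 10)
Σx  = 45.73 + 17.80 = 63.53
Σy  = 307.87 + 98.67 = 406.54
Σx² = 247.5631 + 17.80² = 247.5631 + 316.8400 = 564.4031
Σxy = 1624.3400 + 17.80×98.67 = 1624.3400 + 1756.3260 = 3380.6660

Step 2: Recompute the slope with b₁ = (nΣxy − ΣxΣy) / (nΣx² − (Σx)²)
Numerator   = 10×3380.6660 − 63.53×406.54 = 33806.6600 − 25827.4862 = 7979.1738
Denominator = 10×564.4031 − 63.53² = 5644.0310 − 4036.0609 = 1607.9701
b₁(new) = 7979.1738 / 1607.9701 = 4.9623

(Same formula on the original sums: (9×1624.3400 − 45.73×307.87) / (9×247.5631 − 45.73²) = 540.1649 / 136.8350 = 3.9476, matching the given fit.)

Step 3: Change in slope
Δβ₁ = 4.9623 − 3.9476 = +1.0147
Relative change = +1.0147 / 3.9476 × 100% = +25.7%
→ the slope increases when the point is added.

A high-leverage point only changes the slope if it is off the original line; here y = 98.67 is above the original trend, so the slope increases.
In practice: examine leverage (hᵢ) and Cook's distance rather than deleting it automatically.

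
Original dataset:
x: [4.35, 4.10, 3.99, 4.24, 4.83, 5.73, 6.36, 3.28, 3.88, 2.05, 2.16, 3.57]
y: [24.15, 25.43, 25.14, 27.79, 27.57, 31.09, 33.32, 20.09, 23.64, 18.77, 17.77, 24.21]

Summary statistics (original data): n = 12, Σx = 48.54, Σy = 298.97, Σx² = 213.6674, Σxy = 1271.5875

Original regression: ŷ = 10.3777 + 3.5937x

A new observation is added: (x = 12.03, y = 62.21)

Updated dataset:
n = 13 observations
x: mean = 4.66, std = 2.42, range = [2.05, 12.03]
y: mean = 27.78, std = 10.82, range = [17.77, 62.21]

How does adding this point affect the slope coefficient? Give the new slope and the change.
New slope β₁ = 4.4258 versus 3.5937 before: a change of +0.8321 (+23.2%).

The new point has HIGH LEVERAGE: x = 12.03 is far from the original mean x̄ = 48.54/12 ≈ 4.05 (original range [2.05, 6.36]).

Step 1: Update the sums with the new point (n goes from 12 to 13)
Σx  = 48.54 + 12.03 = 60.57
Σy  = 298.97 + 62.21 = 361.18
Σx² = 213.6674 + 12.03² = 213.6674 + 144.7209 = 358.3883
Σxy = 1271.5875 + 12.03×62.21 = 1271.5875 + 748.3863 = 2019.9738

Step 2: Recompute the slope with b₁ = (nΣxy − ΣxΣy) / (nΣx² − (Σx)²)
Numerator   = 13×2019.9738 − 60.57×361.18 = 26259.6594 − 21876.6726 = 4382.9868
Denominator = 13×358.3883 − 60.57² = 4659.0479 − 3668.7249 = 990.3230
b₁(new) = 4382.9868 / 990.3230 = 4.4258

(Same formula on the original sums: (12×1271.5875 − 48.54×298.97) / (12×213.6674 − 48.54²) = 747.0462 / 207.8772 = 3.5937, matching the given fit.)

Step 3: Change in slope
Δβ₁ = 4.4258 − 3.5937 = +0.8321
Relative change = +0.8321 / 3.5937 × 100% = +23.2%
→ the slope increases when the point is added.

A high-leverage point only changes the slope if it is off the original line; here y = 62.21 is above the original trend, so the slope increases.
In practice: refit with and without it and report both if conclusions differ; investigate whether it comes from the same population as the rest of the sample.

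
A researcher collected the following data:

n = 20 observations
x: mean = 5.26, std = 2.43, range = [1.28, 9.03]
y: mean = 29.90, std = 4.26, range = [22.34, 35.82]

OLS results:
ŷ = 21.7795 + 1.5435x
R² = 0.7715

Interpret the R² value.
The model explains 77.15% of the variance in y (R² = 0.7715), leaving 22.85% unexplained; the fit is strong.

R² = 1 − SS_res/SS_tot compares the residual scatter to the total scatter of y about its mean.

Here R² = 0.7715:
- Explained: 77.15% of the variation in y
- Unexplained (residual): 100% − 77.15% = 22.85%
- Rule of thumb (below 0.3 weak; 0.3 to below 0.7 moderate; 0.7 and above strong) → strong

Note: R² says nothing about causation, and a high R² does not by itself mean the linear form is appropriate — check the residuals.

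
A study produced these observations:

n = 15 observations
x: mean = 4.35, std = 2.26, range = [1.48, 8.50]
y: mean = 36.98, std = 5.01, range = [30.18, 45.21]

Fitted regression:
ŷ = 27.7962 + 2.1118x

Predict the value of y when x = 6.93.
ŷ = 42.4310

To predict y for x = 6.93, substitute into the regression equation:

ŷ = 27.7962 + 2.1118 × 6.93
ŷ = 27.7962 + 14.6348
ŷ = 42.4310

This is a point prediction; actual observations scatter around it by roughly the residual standard deviation.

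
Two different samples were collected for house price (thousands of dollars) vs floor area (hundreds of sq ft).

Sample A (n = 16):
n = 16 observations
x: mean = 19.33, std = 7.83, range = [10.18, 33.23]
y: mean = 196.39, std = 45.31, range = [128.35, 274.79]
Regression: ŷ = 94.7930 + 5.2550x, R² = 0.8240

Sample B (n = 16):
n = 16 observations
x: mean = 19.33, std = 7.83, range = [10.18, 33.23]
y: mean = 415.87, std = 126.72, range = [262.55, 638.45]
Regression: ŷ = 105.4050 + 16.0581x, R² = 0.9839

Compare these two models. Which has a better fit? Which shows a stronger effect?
Model B has the better fit (R² = 0.9839 vs 0.8240). Model B shows the stronger effect (|β₁| = 16.0581 vs 5.2550).

Model Comparison:

Which explains more variance? (R²)
- Model A: R² = 0.8240 → 82.40% of variance in house price explained
- Model B: R² = 0.9839 → 98.39% of variance in house price explained
- 0.9839 > 0.8240 → Model B has the better fit

Strength of effect — compare |β₁|:
- Model A: β₁ = 5.2550 → predicted house price rises 5.2550 thousand dollars per additional hundred sq ft of floor area
- Model B: β₁ = 16.0581 → predicted house price rises 16.0581 thousand dollars per additional hundred sq ft of floor area
- |5.2550| < |16.0581| → Model B shows the stronger marginal effect

Notes:
- The two samples could reflect different populations, time periods, or measurement quality.
- A better fit (higher R²) doesn't necessarily mean a more important relationship.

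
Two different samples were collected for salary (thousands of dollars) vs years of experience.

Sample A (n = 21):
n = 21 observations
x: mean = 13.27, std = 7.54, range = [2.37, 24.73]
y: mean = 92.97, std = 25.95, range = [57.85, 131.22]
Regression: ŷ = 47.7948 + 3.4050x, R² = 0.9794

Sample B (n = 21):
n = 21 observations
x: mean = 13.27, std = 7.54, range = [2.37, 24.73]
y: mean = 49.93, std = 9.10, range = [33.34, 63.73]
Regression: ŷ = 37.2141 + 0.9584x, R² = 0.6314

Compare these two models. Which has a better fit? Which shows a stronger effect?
Model A has the better fit (R² = 0.9794 vs 0.6314). Model A shows the stronger effect (|β₁| = 3.4050 vs 0.9584).

Model Comparison:

Fit — compare R²:
- Model A: R² = 0.9794 → 97.94% of variance in salary explained
- Model B: R² = 0.6314 → 63.14% of variance in salary explained
- 0.9794 > 0.6314 → Model A has the better fit

Strength of effect — compare |β₁|:
- Model A: β₁ = 3.4050 → predicted salary rises 3.4050 thousand dollars per additional year of experience
- Model B: β₁ = 0.9584 → predicted salary rises 0.9584 thousand dollars per additional year of experience
- |3.4050| > |0.9584| → Model A shows the stronger marginal effect

Notes:
- A better fit (higher R²) doesn't necessarily mean a more important relationship.
- A steeper slope doesn't make a better model if the scatter around the line is large.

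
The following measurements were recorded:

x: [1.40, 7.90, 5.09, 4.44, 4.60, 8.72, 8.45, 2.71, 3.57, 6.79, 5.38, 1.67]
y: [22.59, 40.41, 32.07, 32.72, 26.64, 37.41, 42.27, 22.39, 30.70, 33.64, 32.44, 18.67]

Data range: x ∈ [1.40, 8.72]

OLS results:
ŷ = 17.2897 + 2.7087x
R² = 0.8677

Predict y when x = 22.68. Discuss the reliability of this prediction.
ŷ = 78.7230, but this is extrapolation (above the data range [1.40, 8.72]) and may be unreliable.

Prediction calculation:
ŷ = 17.2897 + 2.7087 × 22.68
ŷ = 78.7230

Reliability:
- Data range: x ∈ [1.40, 8.72]
- Prediction point: x = 22.68 is 13.96 units above the observed range → this is EXTRAPOLATION, not interpolation

Why that matters here:
- There are no observations near this x to validate the fitted line there
- Real relationships often flatten, saturate, or turn nonlinear at extremes
- The linear relationship may not hold outside the observed range

The R² = 0.8677 only validates the fit within [1.40, 8.72]; treat ŷ = 78.7230 with caution.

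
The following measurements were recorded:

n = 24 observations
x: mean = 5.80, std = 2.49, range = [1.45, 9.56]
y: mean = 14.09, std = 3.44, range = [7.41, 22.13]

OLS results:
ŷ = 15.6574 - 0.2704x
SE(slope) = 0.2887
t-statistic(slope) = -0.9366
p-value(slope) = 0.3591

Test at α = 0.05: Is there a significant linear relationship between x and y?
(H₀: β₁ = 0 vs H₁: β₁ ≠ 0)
Fail to reject H₀: p-value = 0.3591 ≥ α = 0.05. The linear relationship is not significant at the 5% level.

Hypothesis test for the slope coefficient:

H₀: β₁ = 0 (no linear relationship)
H₁: β₁ ≠ 0 (linear relationship exists)

Test statistic: t = β̂₁ / SE(β̂₁) = -0.2704 / 0.2887 = -0.9366

p = 0.3591: how often a slope estimate this far from 0 (in SE units) would arise by chance if β₁ were truly 0.

Decision rule: reject H₀ if p-value < α.
p-value = 0.3591 ≥ α = 0.05 → fail to reject H₀.

At α = 0.05 the data do not provide convincing evidence of a nonzero slope.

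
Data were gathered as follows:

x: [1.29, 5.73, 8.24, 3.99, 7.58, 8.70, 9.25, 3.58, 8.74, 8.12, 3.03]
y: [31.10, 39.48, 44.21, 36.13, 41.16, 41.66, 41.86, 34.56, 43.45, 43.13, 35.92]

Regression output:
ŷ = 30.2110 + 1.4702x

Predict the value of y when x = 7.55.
ŷ = 41.3110

Plug x = 7.55 into the fitted line:

ŷ = 30.2110 + 1.4702 × 7.55
ŷ = 30.2110 + 11.1000
ŷ = 41.3110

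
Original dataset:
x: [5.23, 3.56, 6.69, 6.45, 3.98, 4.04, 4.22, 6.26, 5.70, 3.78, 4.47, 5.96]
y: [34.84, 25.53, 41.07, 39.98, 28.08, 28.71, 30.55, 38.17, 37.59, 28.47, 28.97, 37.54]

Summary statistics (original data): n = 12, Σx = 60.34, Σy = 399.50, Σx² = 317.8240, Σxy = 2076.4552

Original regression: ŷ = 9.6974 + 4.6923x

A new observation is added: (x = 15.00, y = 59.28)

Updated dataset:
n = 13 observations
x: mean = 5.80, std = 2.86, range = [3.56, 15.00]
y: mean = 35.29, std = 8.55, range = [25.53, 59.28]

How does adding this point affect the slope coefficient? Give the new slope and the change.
Adding the point moves β₁ from 4.6923 to 2.8894, i.e. it decreases by 1.8029 (-38.4%).

The new point has HIGH LEVERAGE: x = 15.00 is far from the original mean x̄ = 60.34/12 ≈ 5.03 (original range [3.56, 6.69]).

Step 1: Update the sums with the new point (n goes from 12 to 13)
Σx  = 60.34 + 15.00 = 75.34
Σy  = 399.50 + 59.28 = 458.78
Σx² = 317.8240 + 15.00² = 317.8240 + 225.0000 = 542.8240
Σxy = 2076.4552 + 15.00×59.28 = 2076.4552 + 889.2000 = 2965.6552

Step 2: Recompute the slope with b₁ = (nΣxy − ΣxΣy) / (nΣx² − (Σx)²)
Numerator   = 13×2965.6552 − 75.34×458.78 = 38553.5176 − 34564.4852 = 3989.0324
Denominator = 13×542.8240 − 75.34² = 7056.7120 − 5676.1156 = 1380.5964
b₁(new) = 3989.0324 / 1380.5964 = 2.8894

(Same formula on the original sums: (12×2076.4552 − 60.34×399.50) / (12×317.8240 − 60.34²) = 811.6324 / 172.9724 = 4.6923, matching the given fit.)

Step 3: Change in slope
Δβ₁ = 2.8894 − 4.6923 = -1.8029
Relative change = -1.8029 / 4.6923 × 100% = -38.4%
→ the slope decreases when the point is added.

Because the point sits below the extension of the original line at a high-leverage x, it tilts the fit down.
In practice: check such a point for data-entry or measurement error; examine leverage (hᵢ) and Cook's distance rather than deleting it automatically.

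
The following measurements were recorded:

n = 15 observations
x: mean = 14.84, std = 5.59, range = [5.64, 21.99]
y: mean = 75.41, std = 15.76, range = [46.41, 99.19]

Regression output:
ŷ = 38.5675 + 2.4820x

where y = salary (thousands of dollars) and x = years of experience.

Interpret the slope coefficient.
For each additional year of experience, predicted salary increases by approximately 2.4820 thousand dollars.

The slope coefficient β₁ = 2.4820 represents the marginal effect of experience on salary.

Interpretation:
- Experience up by 1 year → predicted salary increases by 2.4820 thousand dollars
- This is a linear approximation: the same per-unit change is assumed across the whole observed x range

The intercept β₀ = 38.5675 is the predicted salary when experience = 0; since the smallest observed x is 5.64, this is an extrapolation and mainly anchors the line.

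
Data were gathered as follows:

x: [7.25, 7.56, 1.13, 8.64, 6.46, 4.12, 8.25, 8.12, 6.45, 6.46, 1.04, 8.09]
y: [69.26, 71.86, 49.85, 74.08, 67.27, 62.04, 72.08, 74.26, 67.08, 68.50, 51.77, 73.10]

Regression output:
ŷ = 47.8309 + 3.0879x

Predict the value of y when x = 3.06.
ŷ = 57.2799

Plug x = 3.06 into the fitted line:

ŷ = 47.8309 + 3.0879 × 3.06
ŷ = 47.8309 + 9.4490
ŷ = 57.2799

This is the fitted mean response at that x — an individual observation would come with a wider prediction interval.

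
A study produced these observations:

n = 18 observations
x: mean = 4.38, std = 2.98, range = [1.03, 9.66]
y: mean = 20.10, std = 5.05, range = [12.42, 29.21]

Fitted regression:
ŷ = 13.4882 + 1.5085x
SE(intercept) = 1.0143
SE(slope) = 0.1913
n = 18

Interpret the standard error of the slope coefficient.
The slope 1.5085 is pinned down to within about ±0.1913 (one SE) by these data — relative uncertainty 12.7%, i.e. precise.

What SE measures:
- The standard error quantifies the sampling variability of the coefficient estimate
- It is the estimated standard deviation of β̂₁ across hypothetical repeated samples of the same size
- Smaller SE → more precise estimate

Relative precision:
- SE / |β̂₁| = 0.1913 / 1.5085 = 12.7%
- Rule of thumb (under 20%: precise; 20% to under 50%: moderately precise; 50% or more: imprecise) → precise

Link to the t-test: t = β̂₁ / SE(β̂₁) = 1.5085 / 0.1913 = 7.8855, the statistic for H₀: β₁ = 0.

What drives SE(β̂₁): larger n (here n = 18) → smaller SE; more residual scatter → larger SE; wider spread of x values → smaller SE.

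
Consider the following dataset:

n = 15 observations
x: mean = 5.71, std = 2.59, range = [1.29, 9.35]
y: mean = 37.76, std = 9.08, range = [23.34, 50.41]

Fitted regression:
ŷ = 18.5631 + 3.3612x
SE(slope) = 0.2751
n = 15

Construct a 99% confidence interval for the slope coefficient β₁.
The 99% CI for β₁ is (2.5325, 4.1899)

Confidence interval for the slope:

The 99% CI for β₁ is: β̂₁ ± t*(α/2, n-2) × SE(β̂₁)

Step 1: Find critical t-value
- Confidence level = 0.99
- Degrees of freedom = n - 2 = 15 - 2 = 13
- t*(α/2, 13) = 3.0123

Step 2: Calculate margin of error
Margin = 3.0123 × 0.2751 = 0.8287

Step 3: Construct interval
CI = 3.3612 ± 0.8287
CI = (2.5325, 4.1899)

Interpretation: each one-unit increase in x is associated with a change in mean y of between 2.5325 and 4.1899, with 99% confidence.
Since 0 is outside the interval, a two-sided test at α = 0.01 would reject H₀: β₁ = 0.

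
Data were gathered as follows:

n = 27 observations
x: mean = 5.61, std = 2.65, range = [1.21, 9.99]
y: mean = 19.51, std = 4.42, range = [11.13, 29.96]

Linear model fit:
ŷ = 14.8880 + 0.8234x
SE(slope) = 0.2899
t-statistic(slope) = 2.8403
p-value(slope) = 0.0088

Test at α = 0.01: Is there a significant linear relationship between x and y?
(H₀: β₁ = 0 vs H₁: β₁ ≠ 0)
p-value = 0.0088 < α = 0.01, so we reject H₀. The relationship is significant.

Hypothesis test for the slope coefficient:

H₀: β₁ = 0 (no linear relationship)
H₁: β₁ ≠ 0 (linear relationship exists)

Test statistic: t = β̂₁ / SE(β̂₁) = 0.8234 / 0.2899 = 2.8403

With df = 25, the two-sided p-value for |t| = 2.8403 is 0.0088.

Decision rule: reject H₀ if p-value < α.
p-value = 0.0088 < α = 0.01 → reject H₀.

Conclusion: the linear association between x and y is significant at the 1% level.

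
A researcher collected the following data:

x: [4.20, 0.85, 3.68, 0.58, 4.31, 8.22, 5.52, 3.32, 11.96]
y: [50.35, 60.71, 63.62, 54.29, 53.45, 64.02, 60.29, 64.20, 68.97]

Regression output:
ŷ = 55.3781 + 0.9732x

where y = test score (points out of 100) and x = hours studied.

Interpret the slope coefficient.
For each additional hour of study time, predicted test score increases by approximately 0.9732 points.

The slope coefficient β₁ = 0.9732 represents the marginal effect of study time on test score.

Interpretation:
- Study time up by 1 hour → predicted test score increases by 0.9732 points
- The effect is assumed constant over the observed range of x (linearity)

(β₀ = 55.3781 is the fitted value at x = 0 and is not part of the slope interpretation.)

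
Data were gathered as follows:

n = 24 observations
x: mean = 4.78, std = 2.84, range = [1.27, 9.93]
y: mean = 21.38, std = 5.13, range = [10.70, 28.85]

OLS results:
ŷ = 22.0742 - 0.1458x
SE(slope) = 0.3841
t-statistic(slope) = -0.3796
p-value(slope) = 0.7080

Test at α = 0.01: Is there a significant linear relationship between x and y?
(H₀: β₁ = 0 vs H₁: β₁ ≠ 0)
p-value = 0.7080 ≥ α = 0.01, so we fail to reject H₀. The relationship is not significant.

Hypothesis test for the slope coefficient:

H₀: β₁ = 0 (no linear relationship)
H₁: β₁ ≠ 0 (linear relationship exists)

Test statistic: t = β̂₁ / SE(β̂₁) = -0.1458 / 0.3841 = -0.3796

With df = 22, the two-sided p-value for |t| = 0.3796 is 0.7080.

Decision rule: reject H₀ if p-value < α.
p-value = 0.7080 ≥ α = 0.01 → fail to reject H₀.

At α = 0.01 the data do not provide convincing evidence of a nonzero slope.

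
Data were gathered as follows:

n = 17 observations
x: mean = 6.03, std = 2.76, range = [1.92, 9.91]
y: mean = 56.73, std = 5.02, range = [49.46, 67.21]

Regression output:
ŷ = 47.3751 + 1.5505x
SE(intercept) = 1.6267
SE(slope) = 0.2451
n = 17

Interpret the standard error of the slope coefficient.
SE(β̂₁) = 0.2451 is the estimated standard deviation of the slope estimate across repeated samples; relative to β̂₁ = 1.5505 that is 15.8%, a precise estimate.

SE(β̂₁) = s / √Sxx, where s is the residual standard deviation and Sxx = Σ(x − x̄)². It is the yardstick for how far β̂₁ = 1.5505 could plausibly be from the true slope.

Relative precision:
- SE / |β̂₁| = 0.2451 / 1.5505 = 15.8%
- Rule of thumb (under 20%: precise; 20% to under 50%: moderately precise; 50% or more: imprecise) → precise

Rough 95% range (±2 SE): 1.5505 ± 0.4902 → (1.0603, 2.0407).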